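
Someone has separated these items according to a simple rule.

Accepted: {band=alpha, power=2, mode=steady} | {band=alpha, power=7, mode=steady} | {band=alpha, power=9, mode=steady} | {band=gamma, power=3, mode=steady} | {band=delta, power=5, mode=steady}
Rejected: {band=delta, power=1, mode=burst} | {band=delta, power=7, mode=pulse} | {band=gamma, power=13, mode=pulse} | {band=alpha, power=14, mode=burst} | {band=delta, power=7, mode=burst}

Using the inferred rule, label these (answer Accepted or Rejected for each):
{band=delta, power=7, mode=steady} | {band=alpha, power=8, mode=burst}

The classifier is using: mode is steady.
{band=delta, power=7, mode=steady}: Accepted (mode is steady).
{band=alpha, power=8, mode=burst}: Rejected (mode is burst).

Accepted, Rejected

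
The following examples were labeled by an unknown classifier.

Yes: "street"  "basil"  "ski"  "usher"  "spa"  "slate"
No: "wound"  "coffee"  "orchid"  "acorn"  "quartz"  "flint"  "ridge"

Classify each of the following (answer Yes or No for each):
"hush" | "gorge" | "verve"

Every 'Yes' example satisfies: contains 's'. None of the 'No' examples do.
"hush" — has 's', hence Yes.
"gorge" — no 's', hence No.
"verve" — no 's', hence No.

Yes, No, No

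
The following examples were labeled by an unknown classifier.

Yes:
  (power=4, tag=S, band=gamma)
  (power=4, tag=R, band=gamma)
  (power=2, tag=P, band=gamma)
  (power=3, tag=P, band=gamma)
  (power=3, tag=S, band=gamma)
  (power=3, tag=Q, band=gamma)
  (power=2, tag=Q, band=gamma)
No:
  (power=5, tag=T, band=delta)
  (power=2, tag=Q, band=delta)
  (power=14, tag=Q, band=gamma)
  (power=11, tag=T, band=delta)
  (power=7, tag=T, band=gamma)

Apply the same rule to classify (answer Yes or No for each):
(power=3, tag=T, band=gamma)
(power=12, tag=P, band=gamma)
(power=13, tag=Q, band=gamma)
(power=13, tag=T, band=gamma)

Yes, No, No, No

One predicate separates the groups cleanly: band is gamma AND power ≤ 4.
(power=3, tag=T, band=gamma): band is gamma, power = 3 — passes, so Yes.
(power=12, tag=P, band=gamma): band is gamma, power = 12 — lacks this property, so No.
(power=13, tag=Q, band=gamma): band is gamma, power = 13 — lacks this property, so No.
(power=13, tag=T, band=gamma): band is gamma, power = 13 — lacks this property, so No.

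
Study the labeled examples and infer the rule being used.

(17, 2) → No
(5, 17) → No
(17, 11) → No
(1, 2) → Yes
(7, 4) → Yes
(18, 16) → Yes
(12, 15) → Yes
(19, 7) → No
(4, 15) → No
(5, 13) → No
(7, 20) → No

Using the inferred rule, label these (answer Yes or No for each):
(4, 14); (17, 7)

The distinguishing property — |first − second| ≤ 3 — holds for all the 'Yes' cases and none of the 'No' cases.
(4, 14): No (|4−14| = 10). (17, 7): No (|17−7| = 10).

No, No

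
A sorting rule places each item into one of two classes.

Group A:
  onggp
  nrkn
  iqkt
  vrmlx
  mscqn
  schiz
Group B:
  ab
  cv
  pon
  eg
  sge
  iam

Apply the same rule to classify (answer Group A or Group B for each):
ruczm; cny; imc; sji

'Group A' ⟺ length ≥ 4.
Group A: ruczm, since length 5. Group B: cny, since length 3. Group B: imc, since length 3. Group B: sji, since length 3.

Group A, Group B, Group B, Group B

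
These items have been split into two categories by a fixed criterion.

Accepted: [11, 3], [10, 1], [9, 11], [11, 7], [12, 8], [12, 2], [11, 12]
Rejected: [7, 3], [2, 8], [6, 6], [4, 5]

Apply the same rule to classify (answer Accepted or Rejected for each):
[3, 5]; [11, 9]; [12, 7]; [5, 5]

Rejected, Accepted, Accepted, Rejected

All 'Accepted' examples share one property — first ≥ 8 — and every 'Rejected' example lacks it.
[3, 5]: Rejected (first 3).
[11, 9]: Accepted (first 11).
[12, 7]: Accepted (first 12).
[5, 5]: Rejected (first 5).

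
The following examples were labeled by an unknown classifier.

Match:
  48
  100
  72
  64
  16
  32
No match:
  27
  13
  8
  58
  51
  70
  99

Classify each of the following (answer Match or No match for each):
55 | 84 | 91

The common property of the 'Match' items is: multiple of 4 AND at least 13. No 'No match' item has it.

No match, Match, No match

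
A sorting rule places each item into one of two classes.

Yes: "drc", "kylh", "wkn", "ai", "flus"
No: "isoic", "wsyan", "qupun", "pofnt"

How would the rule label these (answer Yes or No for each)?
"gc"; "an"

Yes, Yes

The distinguishing property — length ≤ 4 — holds for all the 'Yes' cases and none of the 'No' cases.
"gc": length 2 — checks out, so Yes.
"an": length 2 — checks out, so Yes.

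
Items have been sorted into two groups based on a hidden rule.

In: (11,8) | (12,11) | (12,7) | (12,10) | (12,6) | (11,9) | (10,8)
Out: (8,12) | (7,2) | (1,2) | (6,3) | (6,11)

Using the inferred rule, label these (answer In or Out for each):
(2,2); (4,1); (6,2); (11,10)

The common property of the 'In' items is: first ≥ 9. No 'Out' item has it.
(2,2): first 2 — does not pass, so Out.
(4,1): first 4 — does not pass, so Out.
(6,2): first 6 — does not pass, so Out.
(11,10): first 11 — meets the rule, so In.

Out, Out, Out, In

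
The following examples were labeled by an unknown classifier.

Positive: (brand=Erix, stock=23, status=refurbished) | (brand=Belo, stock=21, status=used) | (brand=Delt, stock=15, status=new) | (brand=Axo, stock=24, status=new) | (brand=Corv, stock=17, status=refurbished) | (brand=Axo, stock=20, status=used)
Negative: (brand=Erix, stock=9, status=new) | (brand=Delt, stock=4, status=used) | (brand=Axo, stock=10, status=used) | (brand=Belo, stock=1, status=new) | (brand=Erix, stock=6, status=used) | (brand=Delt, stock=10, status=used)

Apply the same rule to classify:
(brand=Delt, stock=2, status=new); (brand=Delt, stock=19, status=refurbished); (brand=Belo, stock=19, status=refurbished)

Negative, Positive, Positive

Every 'Positive' example satisfies: stock ≥ 15. None of the 'Negative' examples do.
(brand=Delt, stock=2, status=new): Negative (stock = 2). (brand=Delt, stock=19, status=refurbished): Positive (stock = 19). (brand=Belo, stock=19, status=refurbished): Positive (stock = 19).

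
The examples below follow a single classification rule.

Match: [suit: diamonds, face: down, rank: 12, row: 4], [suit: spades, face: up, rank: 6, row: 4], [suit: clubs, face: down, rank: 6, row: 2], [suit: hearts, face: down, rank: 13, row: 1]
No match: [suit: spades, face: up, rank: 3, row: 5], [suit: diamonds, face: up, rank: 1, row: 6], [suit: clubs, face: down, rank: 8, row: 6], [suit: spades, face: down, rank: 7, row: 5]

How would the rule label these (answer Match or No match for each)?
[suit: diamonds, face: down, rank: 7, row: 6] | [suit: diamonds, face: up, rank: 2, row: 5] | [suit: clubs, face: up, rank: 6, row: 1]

No match, No match, Match

The rule appears to be: row ≤ 4.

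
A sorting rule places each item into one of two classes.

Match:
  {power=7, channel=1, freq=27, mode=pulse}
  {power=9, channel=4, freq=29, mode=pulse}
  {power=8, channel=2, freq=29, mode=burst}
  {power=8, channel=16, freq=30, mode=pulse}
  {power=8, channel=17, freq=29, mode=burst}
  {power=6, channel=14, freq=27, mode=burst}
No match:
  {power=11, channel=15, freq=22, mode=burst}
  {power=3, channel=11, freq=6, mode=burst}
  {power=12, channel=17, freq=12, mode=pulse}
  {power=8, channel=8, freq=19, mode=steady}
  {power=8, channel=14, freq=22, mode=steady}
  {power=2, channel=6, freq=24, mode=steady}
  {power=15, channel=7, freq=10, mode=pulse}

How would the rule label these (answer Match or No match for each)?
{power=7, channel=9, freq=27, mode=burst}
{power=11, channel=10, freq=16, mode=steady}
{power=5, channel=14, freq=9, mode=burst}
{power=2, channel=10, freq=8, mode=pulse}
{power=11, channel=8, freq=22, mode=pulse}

All 'Match' examples share one property — freq ≥ 27 — and every 'No match' example lacks it.
Match: {power=7, channel=9, freq=27, mode=burst}, since freq = 27. No match: {power=11, channel=10, freq=16, mode=steady}, since freq = 16. No match: {power=5, channel=14, freq=9, mode=burst}, since freq = 9. No match: {power=2, channel=10, freq=8, mode=pulse}, since freq = 8. No match: {power=11, channel=8, freq=22, mode=pulse}, since freq = 22.

Match, No match, No match, No match, No match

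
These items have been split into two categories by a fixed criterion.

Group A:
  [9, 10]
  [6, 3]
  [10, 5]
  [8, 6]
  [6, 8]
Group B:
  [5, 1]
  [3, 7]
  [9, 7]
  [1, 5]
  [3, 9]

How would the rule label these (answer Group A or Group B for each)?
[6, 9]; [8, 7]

The simplest hypothesis consistent with all the labels is: product is even.

Group A, Group A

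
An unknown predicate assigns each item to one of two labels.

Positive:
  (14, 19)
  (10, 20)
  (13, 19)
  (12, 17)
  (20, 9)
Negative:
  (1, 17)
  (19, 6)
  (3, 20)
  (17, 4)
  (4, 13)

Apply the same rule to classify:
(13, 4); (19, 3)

Negative, Negative

The rule appears to be: sum ≥ 29.
(13, 4): 13+4 = 17 — does not pass, so Negative. (19, 3): 19+3 = 22 — does not pass, so Negative.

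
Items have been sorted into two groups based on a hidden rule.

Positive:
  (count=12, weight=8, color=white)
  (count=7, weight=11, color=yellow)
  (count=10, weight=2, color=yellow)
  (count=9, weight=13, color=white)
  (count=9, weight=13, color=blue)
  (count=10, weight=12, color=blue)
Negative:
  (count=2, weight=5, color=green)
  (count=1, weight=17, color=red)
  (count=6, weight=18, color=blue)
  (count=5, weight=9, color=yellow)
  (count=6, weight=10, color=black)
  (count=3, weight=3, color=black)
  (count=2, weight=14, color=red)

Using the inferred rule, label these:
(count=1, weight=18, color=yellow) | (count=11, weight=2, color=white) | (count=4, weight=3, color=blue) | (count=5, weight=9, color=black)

Negative, Positive, Negative, Negative

The common property of the 'Positive' items is: count ≥ 7. No 'Negative' item has it.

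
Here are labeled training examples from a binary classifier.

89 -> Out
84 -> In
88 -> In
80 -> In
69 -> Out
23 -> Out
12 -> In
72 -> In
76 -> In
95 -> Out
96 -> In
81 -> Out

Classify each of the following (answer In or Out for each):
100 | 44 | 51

In, In, Out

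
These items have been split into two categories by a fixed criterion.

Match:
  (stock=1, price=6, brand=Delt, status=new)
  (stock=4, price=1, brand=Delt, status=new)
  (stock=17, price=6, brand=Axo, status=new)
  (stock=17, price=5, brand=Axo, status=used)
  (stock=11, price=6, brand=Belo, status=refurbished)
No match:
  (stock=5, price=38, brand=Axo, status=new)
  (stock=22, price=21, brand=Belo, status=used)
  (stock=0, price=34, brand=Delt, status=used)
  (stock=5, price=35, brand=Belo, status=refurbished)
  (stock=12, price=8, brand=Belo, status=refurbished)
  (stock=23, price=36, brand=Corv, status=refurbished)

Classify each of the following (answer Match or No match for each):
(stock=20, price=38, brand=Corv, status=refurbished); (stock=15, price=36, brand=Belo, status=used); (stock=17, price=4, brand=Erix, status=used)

No match, No match, Match

The common property of the 'Match' items is: price ≤ 6. No 'No match' item has it.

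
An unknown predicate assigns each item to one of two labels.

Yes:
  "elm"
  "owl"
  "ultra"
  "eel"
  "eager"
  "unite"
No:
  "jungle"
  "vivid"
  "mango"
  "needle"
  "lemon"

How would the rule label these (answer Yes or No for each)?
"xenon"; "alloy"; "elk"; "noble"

No, Yes, Yes, No

The simplest hypothesis consistent with all the labels is: starts with a vowel.
"xenon": starts with 'x' — lacks this property, so No.
"alloy": starts with 'a' — checks out, so Yes.
"elk": starts with 'e' — checks out, so Yes.
"noble": starts with 'n' — lacks this property, so No.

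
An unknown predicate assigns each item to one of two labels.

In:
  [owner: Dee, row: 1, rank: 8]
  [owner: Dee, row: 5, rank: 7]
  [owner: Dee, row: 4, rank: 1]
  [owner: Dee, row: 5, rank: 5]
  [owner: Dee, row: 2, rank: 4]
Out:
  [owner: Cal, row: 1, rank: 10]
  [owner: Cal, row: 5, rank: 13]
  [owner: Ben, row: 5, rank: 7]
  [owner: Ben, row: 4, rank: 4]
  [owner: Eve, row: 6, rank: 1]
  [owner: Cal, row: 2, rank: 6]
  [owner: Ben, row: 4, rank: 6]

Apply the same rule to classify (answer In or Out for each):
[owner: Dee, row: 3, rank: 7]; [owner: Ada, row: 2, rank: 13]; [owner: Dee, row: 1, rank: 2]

The pattern is that an item is 'In' exactly when: owner is Dee.

In, Out, In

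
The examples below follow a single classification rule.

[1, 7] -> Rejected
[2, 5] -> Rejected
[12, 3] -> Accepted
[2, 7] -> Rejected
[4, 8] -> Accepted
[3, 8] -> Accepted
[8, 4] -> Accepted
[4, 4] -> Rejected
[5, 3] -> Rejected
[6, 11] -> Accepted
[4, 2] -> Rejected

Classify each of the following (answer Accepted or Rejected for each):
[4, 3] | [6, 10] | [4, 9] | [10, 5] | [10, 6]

Rejected, Accepted, Accepted, Accepted, Accepted

The rule appears to be: sum ≥ 11.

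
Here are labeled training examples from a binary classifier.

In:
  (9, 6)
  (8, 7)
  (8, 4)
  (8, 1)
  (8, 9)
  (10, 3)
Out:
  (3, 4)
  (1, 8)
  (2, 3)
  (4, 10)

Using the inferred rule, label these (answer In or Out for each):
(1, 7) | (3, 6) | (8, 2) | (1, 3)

'In' ⟺ first ≥ 6.
Out: (1, 7), since first 1.
Out: (3, 6), since first 3.
In: (8, 2), since first 8.
Out: (1, 3), since first 1.

Out, Out, In, Out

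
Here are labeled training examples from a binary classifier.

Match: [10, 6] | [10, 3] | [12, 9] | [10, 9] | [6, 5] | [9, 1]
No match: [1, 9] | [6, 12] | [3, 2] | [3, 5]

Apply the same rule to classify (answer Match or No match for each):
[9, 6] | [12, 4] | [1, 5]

Every 'Match' example satisfies: first > second AND sum ≥ 8. None of the 'No match' examples do.
[9, 6] — 9 > 6, 9+6 = 15, hence Match.
[12, 4] — 12 > 4, 12+4 = 16, hence Match.
[1, 5] — 1 < 5, 1+5 = 6, hence No match.

Match, Match, No match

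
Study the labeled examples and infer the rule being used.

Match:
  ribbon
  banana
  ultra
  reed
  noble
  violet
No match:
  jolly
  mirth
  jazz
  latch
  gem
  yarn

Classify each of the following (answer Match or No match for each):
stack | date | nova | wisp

No match, Match, Match, No match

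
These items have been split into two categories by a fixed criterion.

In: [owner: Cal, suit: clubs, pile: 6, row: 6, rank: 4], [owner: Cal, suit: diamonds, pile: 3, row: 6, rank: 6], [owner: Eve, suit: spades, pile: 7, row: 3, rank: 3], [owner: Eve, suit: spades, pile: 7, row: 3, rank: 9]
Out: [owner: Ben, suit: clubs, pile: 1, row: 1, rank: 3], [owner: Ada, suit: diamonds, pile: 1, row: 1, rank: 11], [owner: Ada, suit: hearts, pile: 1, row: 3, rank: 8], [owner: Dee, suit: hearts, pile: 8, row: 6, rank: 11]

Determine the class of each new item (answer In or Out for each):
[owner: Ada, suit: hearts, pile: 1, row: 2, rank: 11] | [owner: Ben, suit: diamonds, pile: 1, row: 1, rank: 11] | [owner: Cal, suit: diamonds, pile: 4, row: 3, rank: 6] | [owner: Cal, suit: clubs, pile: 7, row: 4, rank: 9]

Out, Out, In, In

The pattern is that an item is 'In' exactly when: owner is Cal OR owner is Eve.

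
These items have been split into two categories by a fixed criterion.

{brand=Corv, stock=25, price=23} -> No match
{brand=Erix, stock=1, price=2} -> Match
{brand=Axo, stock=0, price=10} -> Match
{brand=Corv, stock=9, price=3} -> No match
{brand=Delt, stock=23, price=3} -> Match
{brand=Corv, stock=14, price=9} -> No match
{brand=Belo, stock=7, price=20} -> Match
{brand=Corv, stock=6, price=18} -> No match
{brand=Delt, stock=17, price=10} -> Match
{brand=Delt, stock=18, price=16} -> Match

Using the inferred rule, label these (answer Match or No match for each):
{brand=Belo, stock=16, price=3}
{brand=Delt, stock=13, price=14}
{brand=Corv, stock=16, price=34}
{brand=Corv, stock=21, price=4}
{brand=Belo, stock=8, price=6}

Match, Match, No match, No match, Match

The pattern is that an item is 'Match' exactly when: brand is not Corv.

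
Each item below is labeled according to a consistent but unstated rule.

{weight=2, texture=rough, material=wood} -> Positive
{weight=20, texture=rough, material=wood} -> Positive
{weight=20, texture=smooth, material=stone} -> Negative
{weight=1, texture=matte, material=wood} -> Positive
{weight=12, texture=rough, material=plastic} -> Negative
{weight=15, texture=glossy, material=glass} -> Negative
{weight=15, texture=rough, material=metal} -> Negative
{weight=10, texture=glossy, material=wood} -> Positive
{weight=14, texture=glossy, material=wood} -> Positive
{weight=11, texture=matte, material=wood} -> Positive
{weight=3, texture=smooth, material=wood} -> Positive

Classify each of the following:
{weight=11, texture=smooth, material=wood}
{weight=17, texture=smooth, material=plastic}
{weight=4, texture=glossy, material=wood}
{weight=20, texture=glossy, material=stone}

Positive, Negative, Positive, Negative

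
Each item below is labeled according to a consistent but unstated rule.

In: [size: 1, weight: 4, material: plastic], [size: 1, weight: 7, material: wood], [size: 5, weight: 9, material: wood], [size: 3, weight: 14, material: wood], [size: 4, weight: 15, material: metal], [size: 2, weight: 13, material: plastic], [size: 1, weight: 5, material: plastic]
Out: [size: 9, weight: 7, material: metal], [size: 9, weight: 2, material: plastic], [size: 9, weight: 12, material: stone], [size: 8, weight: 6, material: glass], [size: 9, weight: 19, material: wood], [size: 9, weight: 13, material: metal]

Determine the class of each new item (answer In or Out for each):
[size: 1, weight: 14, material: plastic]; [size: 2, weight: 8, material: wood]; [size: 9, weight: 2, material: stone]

The simplest hypothesis consistent with all the labels is: size ≤ 5.
In: [size: 1, weight: 14, material: plastic], since size = 1.
In: [size: 2, weight: 8, material: wood], since size = 2.
Out: [size: 9, weight: 2, material: stone], since size = 9.

In, In, Out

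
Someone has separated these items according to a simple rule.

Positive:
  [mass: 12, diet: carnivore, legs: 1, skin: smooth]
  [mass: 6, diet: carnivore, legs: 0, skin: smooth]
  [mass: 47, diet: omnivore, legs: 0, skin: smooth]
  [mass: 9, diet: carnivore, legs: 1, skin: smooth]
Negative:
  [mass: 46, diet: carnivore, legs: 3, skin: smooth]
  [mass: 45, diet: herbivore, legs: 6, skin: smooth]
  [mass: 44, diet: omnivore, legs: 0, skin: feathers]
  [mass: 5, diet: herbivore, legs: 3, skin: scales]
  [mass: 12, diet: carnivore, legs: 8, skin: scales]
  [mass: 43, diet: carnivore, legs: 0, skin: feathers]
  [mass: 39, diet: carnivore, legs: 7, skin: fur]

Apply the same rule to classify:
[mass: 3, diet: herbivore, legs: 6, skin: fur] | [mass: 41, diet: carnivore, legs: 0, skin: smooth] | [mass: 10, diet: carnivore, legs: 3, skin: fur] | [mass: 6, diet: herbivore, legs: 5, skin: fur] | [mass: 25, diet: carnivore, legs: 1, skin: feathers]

The common property of the 'Positive' items is: skin is smooth AND legs ≤ 1. No 'Negative' item has it.

Negative, Positive, Negative, Negative, Negative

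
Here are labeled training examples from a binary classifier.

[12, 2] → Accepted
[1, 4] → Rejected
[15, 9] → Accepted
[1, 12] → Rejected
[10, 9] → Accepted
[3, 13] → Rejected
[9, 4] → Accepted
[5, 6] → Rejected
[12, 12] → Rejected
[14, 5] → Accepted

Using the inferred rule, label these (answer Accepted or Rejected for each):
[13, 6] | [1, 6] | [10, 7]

Rule: first > second. This holds for each 'Accepted' example and fails for each 'Rejected' one.
[13, 6]: 13 > 6 — qualifies, so Accepted. [1, 6]: 1 < 6 — does not satisfy this, so Rejected. [10, 7]: 10 > 7 — qualifies, so Accepted.

Accepted, Rejected, Accepted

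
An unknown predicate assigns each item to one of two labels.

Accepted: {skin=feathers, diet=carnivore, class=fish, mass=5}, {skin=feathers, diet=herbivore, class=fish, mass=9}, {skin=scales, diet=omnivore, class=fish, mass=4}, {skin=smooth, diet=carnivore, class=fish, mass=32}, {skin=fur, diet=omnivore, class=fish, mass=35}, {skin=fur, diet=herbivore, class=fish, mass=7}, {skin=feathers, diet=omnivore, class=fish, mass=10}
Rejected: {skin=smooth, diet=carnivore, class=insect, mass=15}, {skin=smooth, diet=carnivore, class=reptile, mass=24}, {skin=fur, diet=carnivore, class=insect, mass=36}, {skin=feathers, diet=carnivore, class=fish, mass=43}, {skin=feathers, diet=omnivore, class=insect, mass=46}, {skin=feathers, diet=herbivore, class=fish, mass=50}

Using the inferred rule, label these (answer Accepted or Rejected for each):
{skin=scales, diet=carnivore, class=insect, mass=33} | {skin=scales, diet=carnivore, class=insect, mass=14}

Rejected, Rejected

A rule that fits every label: class is fish AND mass ≤ 35 — true of each 'Accepted' example, false of each 'Rejected' one.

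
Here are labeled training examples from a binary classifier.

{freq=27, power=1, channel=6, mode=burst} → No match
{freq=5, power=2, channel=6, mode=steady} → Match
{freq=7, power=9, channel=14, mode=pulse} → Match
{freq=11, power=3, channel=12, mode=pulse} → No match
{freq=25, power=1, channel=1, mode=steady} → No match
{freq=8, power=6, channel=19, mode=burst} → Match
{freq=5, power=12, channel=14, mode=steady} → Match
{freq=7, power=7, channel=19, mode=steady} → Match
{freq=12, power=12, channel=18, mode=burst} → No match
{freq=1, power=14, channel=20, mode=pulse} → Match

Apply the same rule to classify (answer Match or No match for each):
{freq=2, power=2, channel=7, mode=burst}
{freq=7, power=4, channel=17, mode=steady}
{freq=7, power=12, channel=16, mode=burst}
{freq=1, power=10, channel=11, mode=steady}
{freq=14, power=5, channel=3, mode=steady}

Match, Match, Match, Match, No match

The distinguishing property — freq ≤ 8 — holds for all the 'Match' cases and none of the 'No match' cases.
{freq=2, power=2, channel=7, mode=burst}: freq = 2 — passes, so Match.
{freq=7, power=4, channel=17, mode=steady}: freq = 7 — passes, so Match.
{freq=7, power=12, channel=16, mode=burst}: freq = 7 — passes, so Match.
{freq=1, power=10, channel=11, mode=steady}: freq = 1 — passes, so Match.
{freq=14, power=5, channel=3, mode=steady}: freq = 14 — does not satisfy this, so No match.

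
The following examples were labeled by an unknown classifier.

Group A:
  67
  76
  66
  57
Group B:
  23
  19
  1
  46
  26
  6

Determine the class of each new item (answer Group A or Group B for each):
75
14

Rule: at least 57. This holds for each 'Group A' example and fails for each 'Group B' one.
Group A: 75, since 75 ≥ 57.
Group B: 14, since 14 < 57.

Group A, Group B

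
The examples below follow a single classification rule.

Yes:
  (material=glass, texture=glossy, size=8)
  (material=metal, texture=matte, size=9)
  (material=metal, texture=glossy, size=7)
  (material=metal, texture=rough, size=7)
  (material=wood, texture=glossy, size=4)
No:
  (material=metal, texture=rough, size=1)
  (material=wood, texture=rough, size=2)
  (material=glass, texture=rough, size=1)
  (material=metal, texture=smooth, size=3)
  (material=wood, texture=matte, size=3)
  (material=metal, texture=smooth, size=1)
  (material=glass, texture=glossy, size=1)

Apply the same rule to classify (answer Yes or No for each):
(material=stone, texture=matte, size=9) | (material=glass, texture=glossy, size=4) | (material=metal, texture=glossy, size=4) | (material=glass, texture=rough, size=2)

Yes, Yes, Yes, No

Rule: size ≥ 4. This holds for each 'Yes' example and fails for each 'No' one.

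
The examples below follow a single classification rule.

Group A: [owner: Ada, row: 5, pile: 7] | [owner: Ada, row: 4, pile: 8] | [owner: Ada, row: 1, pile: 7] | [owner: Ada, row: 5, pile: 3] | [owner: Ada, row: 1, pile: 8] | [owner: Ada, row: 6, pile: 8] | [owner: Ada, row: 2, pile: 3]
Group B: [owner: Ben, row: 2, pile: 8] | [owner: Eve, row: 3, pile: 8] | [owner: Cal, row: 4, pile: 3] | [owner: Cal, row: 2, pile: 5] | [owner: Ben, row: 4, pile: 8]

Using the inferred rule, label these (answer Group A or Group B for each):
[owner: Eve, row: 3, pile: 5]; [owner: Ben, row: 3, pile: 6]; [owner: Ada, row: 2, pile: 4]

The simplest hypothesis consistent with all the labels is: owner is Ada.
Group B: [owner: Eve, row: 3, pile: 5], since owner is Eve. Group B: [owner: Ben, row: 3, pile: 6], since owner is Ben. Group A: [owner: Ada, row: 2, pile: 4], since owner is Ada.

Group B, Group B, Group A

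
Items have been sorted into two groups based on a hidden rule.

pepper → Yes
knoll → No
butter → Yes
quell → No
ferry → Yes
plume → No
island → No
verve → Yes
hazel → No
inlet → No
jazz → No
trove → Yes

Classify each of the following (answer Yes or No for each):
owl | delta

No, No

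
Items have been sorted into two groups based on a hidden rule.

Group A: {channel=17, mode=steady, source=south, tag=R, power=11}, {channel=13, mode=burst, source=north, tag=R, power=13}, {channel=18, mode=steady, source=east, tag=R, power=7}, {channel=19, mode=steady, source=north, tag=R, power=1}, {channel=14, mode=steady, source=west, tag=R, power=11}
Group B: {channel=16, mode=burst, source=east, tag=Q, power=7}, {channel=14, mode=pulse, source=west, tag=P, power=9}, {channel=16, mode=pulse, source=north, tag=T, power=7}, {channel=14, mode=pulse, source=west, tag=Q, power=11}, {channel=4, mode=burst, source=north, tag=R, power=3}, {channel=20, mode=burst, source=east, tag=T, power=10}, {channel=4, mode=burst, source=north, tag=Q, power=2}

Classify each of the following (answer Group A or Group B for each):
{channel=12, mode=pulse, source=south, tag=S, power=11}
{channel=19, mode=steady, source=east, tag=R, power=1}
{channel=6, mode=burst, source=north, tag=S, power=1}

The rule appears to be: tag is R AND channel ≥ 13.
{channel=12, mode=pulse, source=south, tag=S, power=11} — tag is S, channel = 12, hence Group B.
{channel=19, mode=steady, source=east, tag=R, power=1} — tag is R, channel = 19, hence Group A.
{channel=6, mode=burst, source=north, tag=S, power=1} — tag is S, channel = 6, hence Group B.

Group B, Group A, Group B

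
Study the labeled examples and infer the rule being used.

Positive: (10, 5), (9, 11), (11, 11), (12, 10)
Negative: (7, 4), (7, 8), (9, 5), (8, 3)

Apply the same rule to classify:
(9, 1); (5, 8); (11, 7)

Rule: max ≥ 10. This holds for each 'Positive' example and fails for each 'Negative' one.
(9, 1): max 9, does not pass → Negative.
(5, 8): max 8, does not pass → Negative.
(11, 7): max 11, passes → Positive.

Negative, Negative, Positive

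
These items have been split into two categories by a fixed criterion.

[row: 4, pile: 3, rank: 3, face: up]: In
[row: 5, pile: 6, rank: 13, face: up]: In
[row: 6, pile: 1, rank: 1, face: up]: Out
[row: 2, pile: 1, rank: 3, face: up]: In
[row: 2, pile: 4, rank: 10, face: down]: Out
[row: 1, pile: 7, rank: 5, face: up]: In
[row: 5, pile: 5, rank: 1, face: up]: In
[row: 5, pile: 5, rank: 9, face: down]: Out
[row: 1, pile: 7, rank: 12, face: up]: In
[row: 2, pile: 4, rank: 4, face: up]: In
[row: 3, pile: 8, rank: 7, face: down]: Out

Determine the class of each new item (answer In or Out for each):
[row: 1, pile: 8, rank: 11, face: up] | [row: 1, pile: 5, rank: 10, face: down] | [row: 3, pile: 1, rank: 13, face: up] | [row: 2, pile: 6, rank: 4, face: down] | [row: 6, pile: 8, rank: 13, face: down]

In, Out, In, Out, Out

The distinguishing property — face is up AND row ≤ 5 — holds for all the 'In' cases and none of the 'Out' cases.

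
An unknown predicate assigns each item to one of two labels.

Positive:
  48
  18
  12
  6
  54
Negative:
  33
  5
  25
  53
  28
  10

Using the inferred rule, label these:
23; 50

Negative, Negative

Rule: multiple of 6. This holds for each 'Positive' example and fails for each 'Negative' one.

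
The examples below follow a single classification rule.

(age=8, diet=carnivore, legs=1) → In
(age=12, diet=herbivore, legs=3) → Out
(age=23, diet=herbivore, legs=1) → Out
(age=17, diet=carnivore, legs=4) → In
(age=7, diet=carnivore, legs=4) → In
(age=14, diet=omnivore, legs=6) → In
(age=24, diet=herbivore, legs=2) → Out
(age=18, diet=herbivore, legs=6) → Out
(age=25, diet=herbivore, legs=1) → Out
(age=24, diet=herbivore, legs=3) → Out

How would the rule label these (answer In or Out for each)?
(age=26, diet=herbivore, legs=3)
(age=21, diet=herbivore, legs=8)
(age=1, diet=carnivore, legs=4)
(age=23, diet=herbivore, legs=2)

Every 'In' example satisfies: diet is not herbivore. None of the 'Out' examples do.
(age=26, diet=herbivore, legs=3): Out (diet is herbivore).
(age=21, diet=herbivore, legs=8): Out (diet is herbivore).
(age=1, diet=carnivore, legs=4): In (diet is carnivore).
(age=23, diet=herbivore, legs=2): Out (diet is herbivore).

Out, Out, In, Out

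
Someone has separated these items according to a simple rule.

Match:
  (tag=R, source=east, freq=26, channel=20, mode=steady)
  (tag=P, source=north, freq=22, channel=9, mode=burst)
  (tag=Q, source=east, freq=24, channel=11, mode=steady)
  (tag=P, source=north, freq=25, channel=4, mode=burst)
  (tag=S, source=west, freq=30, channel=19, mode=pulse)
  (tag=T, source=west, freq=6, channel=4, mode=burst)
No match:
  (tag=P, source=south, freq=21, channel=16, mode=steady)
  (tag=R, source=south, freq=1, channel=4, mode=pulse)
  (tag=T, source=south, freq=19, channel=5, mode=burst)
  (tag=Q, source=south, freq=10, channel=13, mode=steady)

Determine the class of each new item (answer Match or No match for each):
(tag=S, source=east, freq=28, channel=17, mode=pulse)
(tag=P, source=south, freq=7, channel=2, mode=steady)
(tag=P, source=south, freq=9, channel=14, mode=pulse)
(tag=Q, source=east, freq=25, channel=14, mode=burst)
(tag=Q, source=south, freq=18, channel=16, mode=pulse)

The simplest hypothesis consistent with all the labels is: source is not south.
(tag=S, source=east, freq=28, channel=17, mode=pulse): Match (source is east). (tag=P, source=south, freq=7, channel=2, mode=steady): No match (source is south). (tag=P, source=south, freq=9, channel=14, mode=pulse): No match (source is south). (tag=Q, source=east, freq=25, channel=14, mode=burst): Match (source is east). (tag=Q, source=south, freq=18, channel=16, mode=pulse): No match (source is south).

Match, No match, No match, Match, No match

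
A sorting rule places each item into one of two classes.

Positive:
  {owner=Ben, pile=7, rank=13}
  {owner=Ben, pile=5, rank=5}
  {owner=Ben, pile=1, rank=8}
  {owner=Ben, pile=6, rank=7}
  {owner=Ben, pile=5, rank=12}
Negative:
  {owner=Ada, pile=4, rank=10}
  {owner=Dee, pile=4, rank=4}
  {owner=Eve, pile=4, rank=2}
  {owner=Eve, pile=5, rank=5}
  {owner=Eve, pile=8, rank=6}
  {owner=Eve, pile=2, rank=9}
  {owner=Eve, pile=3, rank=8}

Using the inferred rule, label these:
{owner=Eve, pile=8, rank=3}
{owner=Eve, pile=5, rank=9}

Looking at the examples, the only property every 'Positive' case has and every 'Negative' case lacks is: owner is Ben.
{owner=Eve, pile=8, rank=3} → owner is Eve → Negative. {owner=Eve, pile=5, rank=9} → owner is Eve → Negative.

Negative, Negative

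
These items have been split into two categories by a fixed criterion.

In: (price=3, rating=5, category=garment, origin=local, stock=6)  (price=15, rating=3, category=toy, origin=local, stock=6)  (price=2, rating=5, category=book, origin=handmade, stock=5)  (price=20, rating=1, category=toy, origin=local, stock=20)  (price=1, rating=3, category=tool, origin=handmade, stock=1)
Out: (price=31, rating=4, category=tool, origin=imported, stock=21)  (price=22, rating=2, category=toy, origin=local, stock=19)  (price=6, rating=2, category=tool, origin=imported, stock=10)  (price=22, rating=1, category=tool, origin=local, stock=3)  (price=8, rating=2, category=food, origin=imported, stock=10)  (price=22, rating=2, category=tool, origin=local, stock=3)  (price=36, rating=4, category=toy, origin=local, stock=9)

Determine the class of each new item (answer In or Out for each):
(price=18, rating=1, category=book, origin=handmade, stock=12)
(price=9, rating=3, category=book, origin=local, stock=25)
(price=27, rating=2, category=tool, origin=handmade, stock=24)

In, In, Out

The pattern is that an item is 'In' exactly when: price ≤ 20 AND stock ≠ 10.
(price=18, rating=1, category=book, origin=handmade, stock=12): price = 18, stock = 12, qualifies → In. (price=9, rating=3, category=book, origin=local, stock=25): price = 9, stock = 25, qualifies → In. (price=27, rating=2, category=tool, origin=handmade, stock=24): price = 27, stock = 24, fails this test → Out.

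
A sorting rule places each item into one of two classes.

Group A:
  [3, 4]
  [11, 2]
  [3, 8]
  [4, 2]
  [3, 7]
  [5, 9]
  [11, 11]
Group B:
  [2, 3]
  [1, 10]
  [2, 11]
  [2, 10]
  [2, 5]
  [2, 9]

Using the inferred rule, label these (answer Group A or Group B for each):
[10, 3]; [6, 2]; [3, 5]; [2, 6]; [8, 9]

One predicate separates the groups cleanly: first ≥ 3.
[10, 3]: Group A (first 10). [6, 2]: Group A (first 6). [3, 5]: Group A (first 3). [2, 6]: Group B (first 2). [8, 9]: Group A (first 8).

Group A, Group A, Group A, Group B, Group A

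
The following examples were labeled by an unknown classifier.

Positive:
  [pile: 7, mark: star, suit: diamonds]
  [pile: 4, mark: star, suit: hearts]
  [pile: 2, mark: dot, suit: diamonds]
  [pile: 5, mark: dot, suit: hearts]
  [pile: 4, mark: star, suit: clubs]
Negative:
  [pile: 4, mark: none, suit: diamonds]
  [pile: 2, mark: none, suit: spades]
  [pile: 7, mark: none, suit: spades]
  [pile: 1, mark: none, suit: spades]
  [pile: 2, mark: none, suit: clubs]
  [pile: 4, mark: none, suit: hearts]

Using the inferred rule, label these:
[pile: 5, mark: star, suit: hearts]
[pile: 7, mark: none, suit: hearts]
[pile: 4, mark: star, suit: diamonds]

The simplest hypothesis consistent with all the labels is: mark is not none.
[pile: 5, mark: star, suit: hearts]: Positive (mark is star). [pile: 7, mark: none, suit: hearts]: Negative (mark is none). [pile: 4, mark: star, suit: diamonds]: Positive (mark is star).

Positive, Negative, Positive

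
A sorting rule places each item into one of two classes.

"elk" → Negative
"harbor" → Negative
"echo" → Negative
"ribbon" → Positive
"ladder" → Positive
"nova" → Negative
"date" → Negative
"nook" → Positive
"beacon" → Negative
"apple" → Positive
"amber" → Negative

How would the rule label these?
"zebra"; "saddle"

Negative, Positive

Rule: has a double letter. This holds for each 'Positive' example and fails for each 'Negative' one.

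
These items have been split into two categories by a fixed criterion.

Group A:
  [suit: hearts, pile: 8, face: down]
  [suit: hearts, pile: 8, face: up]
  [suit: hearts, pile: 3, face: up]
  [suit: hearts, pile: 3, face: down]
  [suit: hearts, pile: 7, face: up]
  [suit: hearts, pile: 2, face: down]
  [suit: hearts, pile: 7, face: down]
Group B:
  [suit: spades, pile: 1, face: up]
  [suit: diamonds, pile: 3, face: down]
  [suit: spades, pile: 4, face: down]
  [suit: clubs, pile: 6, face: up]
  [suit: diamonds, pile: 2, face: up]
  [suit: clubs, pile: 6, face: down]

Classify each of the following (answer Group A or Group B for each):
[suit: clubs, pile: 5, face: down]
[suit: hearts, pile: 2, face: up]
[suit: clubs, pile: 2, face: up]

Group B, Group A, Group B

The distinguishing property — suit is hearts — holds for all the 'Group A' cases and none of the 'Group B' cases.
[suit: clubs, pile: 5, face: down]: suit is clubs, fails the rule → Group B. [suit: hearts, pile: 2, face: up]: suit is hearts, has this property → Group A. [suit: clubs, pile: 2, face: up]: suit is clubs, fails the rule → Group B.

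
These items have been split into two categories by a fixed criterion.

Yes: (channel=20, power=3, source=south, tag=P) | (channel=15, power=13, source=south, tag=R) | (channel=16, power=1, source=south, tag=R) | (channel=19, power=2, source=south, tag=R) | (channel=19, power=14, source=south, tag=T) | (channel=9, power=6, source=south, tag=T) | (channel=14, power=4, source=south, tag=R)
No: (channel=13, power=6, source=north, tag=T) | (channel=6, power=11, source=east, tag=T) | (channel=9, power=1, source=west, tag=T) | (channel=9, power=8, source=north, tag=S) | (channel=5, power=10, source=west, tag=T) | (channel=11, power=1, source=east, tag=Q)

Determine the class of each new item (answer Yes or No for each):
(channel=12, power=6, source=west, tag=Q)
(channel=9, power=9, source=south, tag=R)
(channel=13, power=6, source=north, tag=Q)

No, Yes, No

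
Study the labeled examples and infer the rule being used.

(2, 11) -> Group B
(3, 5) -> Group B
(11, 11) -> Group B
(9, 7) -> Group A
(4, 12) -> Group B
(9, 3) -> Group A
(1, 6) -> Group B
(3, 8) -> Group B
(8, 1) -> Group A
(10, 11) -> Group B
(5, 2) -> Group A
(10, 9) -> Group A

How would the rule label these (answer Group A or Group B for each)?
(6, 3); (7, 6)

The pattern is that an item is 'Group A' exactly when: first > second.

Group A, Group A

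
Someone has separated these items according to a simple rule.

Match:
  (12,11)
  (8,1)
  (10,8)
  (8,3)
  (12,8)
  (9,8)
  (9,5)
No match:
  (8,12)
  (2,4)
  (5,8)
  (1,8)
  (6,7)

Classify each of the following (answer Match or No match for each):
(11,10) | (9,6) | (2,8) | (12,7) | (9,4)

Match, Match, No match, Match, Match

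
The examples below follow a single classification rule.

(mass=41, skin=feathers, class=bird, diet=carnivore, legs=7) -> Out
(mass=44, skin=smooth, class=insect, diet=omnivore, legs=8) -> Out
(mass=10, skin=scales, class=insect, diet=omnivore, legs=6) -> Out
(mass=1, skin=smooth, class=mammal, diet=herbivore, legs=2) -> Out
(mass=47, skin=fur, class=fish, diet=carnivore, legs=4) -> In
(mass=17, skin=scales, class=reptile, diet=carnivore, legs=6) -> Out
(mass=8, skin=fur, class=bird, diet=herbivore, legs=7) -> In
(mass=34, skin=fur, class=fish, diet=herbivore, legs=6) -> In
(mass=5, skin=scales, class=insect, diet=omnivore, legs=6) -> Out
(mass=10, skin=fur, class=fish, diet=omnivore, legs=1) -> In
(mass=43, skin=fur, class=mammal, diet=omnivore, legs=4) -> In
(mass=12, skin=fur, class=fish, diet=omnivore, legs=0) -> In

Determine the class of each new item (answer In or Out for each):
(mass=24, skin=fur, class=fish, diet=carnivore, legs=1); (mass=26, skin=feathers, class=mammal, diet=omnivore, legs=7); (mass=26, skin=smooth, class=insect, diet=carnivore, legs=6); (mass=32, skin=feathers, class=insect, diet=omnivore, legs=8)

The distinguishing property — skin is fur — holds for all the 'In' cases and none of the 'Out' cases.
In: (mass=24, skin=fur, class=fish, diet=carnivore, legs=1), since skin is fur. Out: (mass=26, skin=feathers, class=mammal, diet=omnivore, legs=7), since skin is feathers. Out: (mass=26, skin=smooth, class=insect, diet=carnivore, legs=6), since skin is smooth. Out: (mass=32, skin=feathers, class=insect, diet=omnivore, legs=8), since skin is feathers.

In, Out, Out, Out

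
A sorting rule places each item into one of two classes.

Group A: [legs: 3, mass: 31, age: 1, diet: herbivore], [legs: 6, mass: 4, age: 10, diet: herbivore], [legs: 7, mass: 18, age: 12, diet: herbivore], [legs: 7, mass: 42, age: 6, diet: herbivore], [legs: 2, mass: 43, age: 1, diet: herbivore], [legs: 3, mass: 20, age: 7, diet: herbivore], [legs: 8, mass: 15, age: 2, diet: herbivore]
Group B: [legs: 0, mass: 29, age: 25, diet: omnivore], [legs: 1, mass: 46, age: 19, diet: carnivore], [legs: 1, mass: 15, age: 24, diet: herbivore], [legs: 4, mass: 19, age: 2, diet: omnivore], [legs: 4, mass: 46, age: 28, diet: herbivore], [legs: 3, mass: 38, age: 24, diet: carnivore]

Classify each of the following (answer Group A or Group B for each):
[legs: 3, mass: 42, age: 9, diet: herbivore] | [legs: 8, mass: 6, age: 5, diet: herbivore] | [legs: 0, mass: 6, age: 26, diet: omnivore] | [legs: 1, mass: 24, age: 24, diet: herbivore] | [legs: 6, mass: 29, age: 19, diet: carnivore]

Group A, Group A, Group B, Group B, Group B

The classifier is using: diet is herbivore AND age ≤ 12.
Group A: [legs: 3, mass: 42, age: 9, diet: herbivore], since diet is herbivore, age = 9. Group A: [legs: 8, mass: 6, age: 5, diet: herbivore], since diet is herbivore, age = 5. Group B: [legs: 0, mass: 6, age: 26, diet: omnivore], since diet is omnivore, age = 26. Group B: [legs: 1, mass: 24, age: 24, diet: herbivore], since diet is herbivore, age = 24. Group B: [legs: 6, mass: 29, age: 19, diet: carnivore], since diet is carnivore, age = 19.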